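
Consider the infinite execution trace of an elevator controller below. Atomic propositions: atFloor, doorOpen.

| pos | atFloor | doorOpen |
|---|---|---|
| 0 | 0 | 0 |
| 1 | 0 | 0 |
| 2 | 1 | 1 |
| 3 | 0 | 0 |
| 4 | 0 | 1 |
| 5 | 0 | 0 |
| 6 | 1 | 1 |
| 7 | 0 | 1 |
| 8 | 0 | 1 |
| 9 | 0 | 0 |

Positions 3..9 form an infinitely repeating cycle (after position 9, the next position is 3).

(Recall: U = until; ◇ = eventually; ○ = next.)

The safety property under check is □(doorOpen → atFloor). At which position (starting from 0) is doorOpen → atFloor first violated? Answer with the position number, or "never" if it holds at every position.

Check doorOpen → atFloor at each position in order: 0 ✓, 1 ✓, 2 ✓, 3 ✓.
At position 4 the labels are {doorOpen}, so doorOpen → atFloor is false there. This is the first violation.

4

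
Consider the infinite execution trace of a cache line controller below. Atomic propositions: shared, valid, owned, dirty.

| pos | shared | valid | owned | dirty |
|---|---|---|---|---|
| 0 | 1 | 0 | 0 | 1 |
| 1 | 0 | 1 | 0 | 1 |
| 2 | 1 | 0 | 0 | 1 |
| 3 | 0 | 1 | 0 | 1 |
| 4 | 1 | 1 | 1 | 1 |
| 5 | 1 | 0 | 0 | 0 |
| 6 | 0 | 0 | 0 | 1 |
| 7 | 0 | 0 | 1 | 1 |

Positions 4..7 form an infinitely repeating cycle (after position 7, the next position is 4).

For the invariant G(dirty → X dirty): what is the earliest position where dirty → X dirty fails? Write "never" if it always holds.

4

Check dirty → X dirty at each position in order: 0 ✓, 1 ✓, 2 ✓, 3 ✓.
At position 4 the labels are {dirty, owned, shared, valid} and the next position 5 has {shared}, so dirty → X dirty is false there. This is the first violation.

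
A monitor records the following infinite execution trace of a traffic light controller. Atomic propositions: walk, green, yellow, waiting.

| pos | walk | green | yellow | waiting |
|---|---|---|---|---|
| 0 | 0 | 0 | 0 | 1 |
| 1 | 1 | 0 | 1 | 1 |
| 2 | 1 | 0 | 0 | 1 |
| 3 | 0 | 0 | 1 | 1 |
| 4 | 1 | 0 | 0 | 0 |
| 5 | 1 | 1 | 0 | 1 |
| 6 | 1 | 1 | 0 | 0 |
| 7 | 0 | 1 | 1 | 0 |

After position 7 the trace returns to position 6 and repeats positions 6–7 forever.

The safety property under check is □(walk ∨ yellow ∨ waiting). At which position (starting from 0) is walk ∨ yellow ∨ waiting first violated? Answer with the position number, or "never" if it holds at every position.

walk ∨ yellow ∨ waiting holds at every position 0..7, and those are all the positions the trace ever visits, so the invariant □(walk ∨ yellow ∨ waiting) is never violated.

never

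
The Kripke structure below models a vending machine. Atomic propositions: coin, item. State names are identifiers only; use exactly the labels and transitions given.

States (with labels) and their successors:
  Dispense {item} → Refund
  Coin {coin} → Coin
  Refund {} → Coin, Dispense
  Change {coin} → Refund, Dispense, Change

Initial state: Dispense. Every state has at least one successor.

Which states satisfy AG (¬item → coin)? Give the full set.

{Coin}

States satisfying ¬item → coin: {Dispense, Coin, Change}.
States satisfying AG (¬item → coin): {Coin}.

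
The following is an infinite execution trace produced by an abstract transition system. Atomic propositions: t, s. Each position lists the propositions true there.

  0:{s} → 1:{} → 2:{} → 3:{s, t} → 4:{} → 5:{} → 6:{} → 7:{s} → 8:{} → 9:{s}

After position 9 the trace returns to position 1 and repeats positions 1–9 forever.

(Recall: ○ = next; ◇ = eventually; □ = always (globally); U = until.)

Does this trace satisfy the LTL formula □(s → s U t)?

s → s U t must hold at every position from 0 onward. It fails at position 0, so □(s → s U t) is false.
Positions where s holds: 0, 3, 7, 9.
Check s U t at each: 0→fails, 3→ok, 7→fails, 9→fails.

No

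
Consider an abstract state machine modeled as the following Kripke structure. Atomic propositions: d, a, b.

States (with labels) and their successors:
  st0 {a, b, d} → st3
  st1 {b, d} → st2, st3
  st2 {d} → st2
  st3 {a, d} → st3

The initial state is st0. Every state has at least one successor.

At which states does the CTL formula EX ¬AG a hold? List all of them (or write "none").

{st1, st2}

States satisfying ¬AG a: {st1, st2}.
States satisfying EX ¬AG a: {st1, st2}.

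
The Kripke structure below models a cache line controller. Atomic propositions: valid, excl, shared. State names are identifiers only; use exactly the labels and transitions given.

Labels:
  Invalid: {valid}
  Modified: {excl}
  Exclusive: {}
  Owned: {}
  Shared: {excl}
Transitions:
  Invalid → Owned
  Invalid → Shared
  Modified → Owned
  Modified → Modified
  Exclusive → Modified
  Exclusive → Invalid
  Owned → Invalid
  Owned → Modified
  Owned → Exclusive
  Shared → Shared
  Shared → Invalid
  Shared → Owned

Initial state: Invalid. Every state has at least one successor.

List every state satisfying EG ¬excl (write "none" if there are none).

States satisfying ¬excl: {Invalid, Exclusive, Owned}.
States satisfying EG ¬excl: {Invalid, Exclusive, Owned}.

{Invalid, Exclusive, Owned}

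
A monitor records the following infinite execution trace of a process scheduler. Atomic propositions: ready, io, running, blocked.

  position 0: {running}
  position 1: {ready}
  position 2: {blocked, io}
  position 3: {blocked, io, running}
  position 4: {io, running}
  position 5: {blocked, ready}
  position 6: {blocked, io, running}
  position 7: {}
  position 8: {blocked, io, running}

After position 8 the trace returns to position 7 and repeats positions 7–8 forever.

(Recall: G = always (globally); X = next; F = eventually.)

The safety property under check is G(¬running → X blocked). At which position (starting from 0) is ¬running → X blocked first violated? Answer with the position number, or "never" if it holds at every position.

never

¬running → X blocked holds at every position 0..8, and those are all the positions the trace ever visits, so the invariant G(¬running → X blocked) is never violated.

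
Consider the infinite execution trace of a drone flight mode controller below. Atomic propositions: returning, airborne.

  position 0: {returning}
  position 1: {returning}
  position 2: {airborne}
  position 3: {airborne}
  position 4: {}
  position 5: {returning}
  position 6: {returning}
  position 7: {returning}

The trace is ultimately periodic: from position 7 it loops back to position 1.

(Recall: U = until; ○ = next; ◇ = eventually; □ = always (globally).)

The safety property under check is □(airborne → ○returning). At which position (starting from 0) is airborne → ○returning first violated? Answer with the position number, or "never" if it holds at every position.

Check airborne → ○returning at each position in order: 0 ✓, 1 ✓.
At position 2 the labels are {airborne} and the next position 3 has {airborne}, so airborne → ○returning is false there. This is the first violation.

2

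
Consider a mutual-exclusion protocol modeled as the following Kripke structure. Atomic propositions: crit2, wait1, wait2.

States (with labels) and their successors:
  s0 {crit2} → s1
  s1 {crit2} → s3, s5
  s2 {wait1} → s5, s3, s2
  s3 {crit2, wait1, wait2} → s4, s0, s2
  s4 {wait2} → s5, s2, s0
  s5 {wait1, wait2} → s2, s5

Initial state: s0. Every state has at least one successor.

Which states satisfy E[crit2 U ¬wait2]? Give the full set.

States satisfying crit2: {s0, s1, s3}.
States satisfying ¬wait2: {s0, s1, s2}.
States satisfying E[crit2 U ¬wait2]: {s0, s1, s2, s3}.

{s0, s1, s2, s3}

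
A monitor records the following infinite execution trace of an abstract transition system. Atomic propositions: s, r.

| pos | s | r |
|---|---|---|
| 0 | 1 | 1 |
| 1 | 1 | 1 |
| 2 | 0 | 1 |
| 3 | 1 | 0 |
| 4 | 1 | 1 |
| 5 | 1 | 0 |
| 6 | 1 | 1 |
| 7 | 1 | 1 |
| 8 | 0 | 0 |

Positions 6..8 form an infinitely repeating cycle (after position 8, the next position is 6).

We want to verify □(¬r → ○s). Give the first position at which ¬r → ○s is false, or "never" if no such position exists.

¬r → ○s holds at every position 0..8, and those are all the positions the trace ever visits, so the invariant □(¬r → ○s) is never violated.

never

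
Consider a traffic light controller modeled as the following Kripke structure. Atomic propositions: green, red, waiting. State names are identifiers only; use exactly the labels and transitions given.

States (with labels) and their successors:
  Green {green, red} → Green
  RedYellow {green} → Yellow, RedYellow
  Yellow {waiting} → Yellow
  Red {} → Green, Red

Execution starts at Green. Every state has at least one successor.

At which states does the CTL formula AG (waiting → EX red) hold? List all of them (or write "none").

{Green, Red}

States satisfying waiting → EX red: {Green, RedYellow, Red}.
States satisfying AG (waiting → EX red): {Green, Red}.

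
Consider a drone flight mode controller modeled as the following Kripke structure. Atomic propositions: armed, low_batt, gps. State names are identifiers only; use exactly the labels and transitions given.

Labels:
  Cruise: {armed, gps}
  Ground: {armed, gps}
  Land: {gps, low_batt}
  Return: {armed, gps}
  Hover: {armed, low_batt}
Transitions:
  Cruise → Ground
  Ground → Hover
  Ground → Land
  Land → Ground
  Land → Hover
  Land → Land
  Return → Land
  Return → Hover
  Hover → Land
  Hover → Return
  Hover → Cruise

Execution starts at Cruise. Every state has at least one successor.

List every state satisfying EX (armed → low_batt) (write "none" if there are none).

{Ground, Land, Return, Hover}

States satisfying armed → low_batt: {Land, Hover}.
States satisfying EX (armed → low_batt): {Ground, Land, Return, Hover}.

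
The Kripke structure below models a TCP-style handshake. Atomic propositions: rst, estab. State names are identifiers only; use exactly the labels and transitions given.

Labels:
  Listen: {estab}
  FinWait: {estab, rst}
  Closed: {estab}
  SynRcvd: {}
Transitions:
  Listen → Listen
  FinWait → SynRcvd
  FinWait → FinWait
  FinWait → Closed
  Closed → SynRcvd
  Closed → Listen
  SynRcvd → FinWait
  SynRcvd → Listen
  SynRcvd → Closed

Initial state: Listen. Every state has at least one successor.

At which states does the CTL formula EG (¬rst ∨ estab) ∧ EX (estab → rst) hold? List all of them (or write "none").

{FinWait, Closed, SynRcvd}

States satisfying ¬rst ∨ estab: {Listen, FinWait, Closed, SynRcvd}.
States satisfying EG (¬rst ∨ estab): {Listen, FinWait, Closed, SynRcvd}.
States satisfying estab → rst: {FinWait, SynRcvd}.
States satisfying EX (estab → rst): {FinWait, Closed, SynRcvd}.
States satisfying EG (¬rst ∨ estab) ∧ EX (estab → rst): {FinWait, Closed, SynRcvd}.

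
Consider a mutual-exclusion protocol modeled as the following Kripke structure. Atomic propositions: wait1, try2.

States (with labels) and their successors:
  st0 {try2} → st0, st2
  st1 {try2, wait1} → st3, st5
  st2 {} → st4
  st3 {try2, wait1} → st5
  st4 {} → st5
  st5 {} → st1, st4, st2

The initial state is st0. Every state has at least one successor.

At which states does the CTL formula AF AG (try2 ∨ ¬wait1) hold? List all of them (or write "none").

{st0, st1, st2, st3, st4, st5}

States satisfying AG (try2 ∨ ¬wait1): {st0, st1, st2, st3, st4, st5}.
States satisfying AF AG (try2 ∨ ¬wait1): {st0, st1, st2, st3, st4, st5}.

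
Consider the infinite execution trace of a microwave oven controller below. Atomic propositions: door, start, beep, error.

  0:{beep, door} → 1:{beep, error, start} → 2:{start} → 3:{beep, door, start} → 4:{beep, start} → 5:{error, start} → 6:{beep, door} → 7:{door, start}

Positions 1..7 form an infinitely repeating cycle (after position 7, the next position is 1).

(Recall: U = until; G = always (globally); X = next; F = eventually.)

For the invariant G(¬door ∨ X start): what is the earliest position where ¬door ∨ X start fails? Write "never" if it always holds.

¬door ∨ X start holds at every position 0..7, and those are all the positions the trace ever visits, so the invariant G(¬door ∨ X start) is never violated.

never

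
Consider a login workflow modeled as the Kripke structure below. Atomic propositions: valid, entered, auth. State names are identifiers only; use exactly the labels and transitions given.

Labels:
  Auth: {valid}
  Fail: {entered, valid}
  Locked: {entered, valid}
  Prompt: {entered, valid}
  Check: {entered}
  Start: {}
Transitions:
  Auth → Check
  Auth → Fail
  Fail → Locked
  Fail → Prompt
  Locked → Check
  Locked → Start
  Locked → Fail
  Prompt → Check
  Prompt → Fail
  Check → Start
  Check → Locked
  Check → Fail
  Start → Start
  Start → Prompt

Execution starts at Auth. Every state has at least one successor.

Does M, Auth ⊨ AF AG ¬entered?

Violated

States satisfying AG ¬entered: ∅.
States satisfying AF AG ¬entered: ∅.
There is a path from Auth along which AG ¬entered never holds.
Auth ∉ Sat(AF AG ¬entered).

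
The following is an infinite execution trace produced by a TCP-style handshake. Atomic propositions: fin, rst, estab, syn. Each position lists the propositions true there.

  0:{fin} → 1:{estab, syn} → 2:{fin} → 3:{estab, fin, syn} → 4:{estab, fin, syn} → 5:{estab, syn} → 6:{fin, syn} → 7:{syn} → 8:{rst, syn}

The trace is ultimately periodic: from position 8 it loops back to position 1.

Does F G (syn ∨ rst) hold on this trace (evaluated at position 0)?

Does not hold

G (syn ∨ rst) is false at every position 0..8, so it never becomes true and F G (syn ∨ rst) fails.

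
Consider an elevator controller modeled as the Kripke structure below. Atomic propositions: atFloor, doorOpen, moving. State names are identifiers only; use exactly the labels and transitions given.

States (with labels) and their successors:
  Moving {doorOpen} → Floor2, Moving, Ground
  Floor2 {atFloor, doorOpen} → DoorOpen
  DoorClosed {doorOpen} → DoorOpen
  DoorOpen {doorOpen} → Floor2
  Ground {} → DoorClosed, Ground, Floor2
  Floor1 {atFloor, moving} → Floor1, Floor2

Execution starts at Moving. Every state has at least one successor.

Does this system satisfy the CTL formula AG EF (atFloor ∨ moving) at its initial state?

States satisfying EF (atFloor ∨ moving): {Moving, Floor2, DoorClosed, DoorOpen, Ground, Floor1}.
States satisfying AG EF (atFloor ∨ moving): {Moving, Floor2, DoorClosed, DoorOpen, Ground, Floor1}.
Every state reachable from Moving satisfies EF (atFloor ∨ moving).
Moving ∈ Sat(AG EF (atFloor ∨ moving)).

Holds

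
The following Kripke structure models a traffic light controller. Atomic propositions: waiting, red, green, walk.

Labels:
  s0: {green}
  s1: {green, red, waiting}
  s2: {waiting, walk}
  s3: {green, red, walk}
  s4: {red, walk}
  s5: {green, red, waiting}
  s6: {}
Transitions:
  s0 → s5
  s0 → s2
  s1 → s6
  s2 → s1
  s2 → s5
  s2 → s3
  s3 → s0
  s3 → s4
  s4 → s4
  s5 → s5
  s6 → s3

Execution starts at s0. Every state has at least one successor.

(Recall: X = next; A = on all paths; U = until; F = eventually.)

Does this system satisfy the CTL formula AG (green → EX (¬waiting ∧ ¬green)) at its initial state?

States satisfying green → EX (¬waiting ∧ ¬green): {s1, s2, s3, s4, s6}.
States satisfying AG (green → EX (¬waiting ∧ ¬green)): {s4}.
s0 is reachable from s0 and violates green → EX (¬waiting ∧ ¬green), so AG fails at s0.
s0 ∉ Sat(AG (green → EX (¬waiting ∧ ¬green))).

No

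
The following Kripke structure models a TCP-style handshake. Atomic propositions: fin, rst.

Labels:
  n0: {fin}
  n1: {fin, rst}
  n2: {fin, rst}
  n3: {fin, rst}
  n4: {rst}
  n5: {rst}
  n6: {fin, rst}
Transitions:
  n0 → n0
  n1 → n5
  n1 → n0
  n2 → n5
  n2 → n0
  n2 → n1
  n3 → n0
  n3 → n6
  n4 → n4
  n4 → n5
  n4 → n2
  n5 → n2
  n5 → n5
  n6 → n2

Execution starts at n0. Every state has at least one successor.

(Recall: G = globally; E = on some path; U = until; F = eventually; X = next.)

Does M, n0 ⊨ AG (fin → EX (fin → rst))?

States satisfying fin → EX (fin → rst): {n1, n2, n3, n4, n5, n6}.
States satisfying AG (fin → EX (fin → rst)): ∅.
n0 is reachable from n0 and violates fin → EX (fin → rst), so AG fails at n0.
n0 ∉ Sat(AG (fin → EX (fin → rst))).

Does not hold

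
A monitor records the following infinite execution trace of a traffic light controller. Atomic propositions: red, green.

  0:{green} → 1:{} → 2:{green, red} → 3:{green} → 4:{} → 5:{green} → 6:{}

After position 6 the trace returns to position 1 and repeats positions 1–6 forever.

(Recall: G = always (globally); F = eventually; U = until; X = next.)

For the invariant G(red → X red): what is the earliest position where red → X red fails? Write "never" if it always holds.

2

Check red → X red at each position in order: 0 ✓, 1 ✓.
At position 2 the labels are {green, red} and the next position 3 has {green}, so red → X red is false there. This is the first violation.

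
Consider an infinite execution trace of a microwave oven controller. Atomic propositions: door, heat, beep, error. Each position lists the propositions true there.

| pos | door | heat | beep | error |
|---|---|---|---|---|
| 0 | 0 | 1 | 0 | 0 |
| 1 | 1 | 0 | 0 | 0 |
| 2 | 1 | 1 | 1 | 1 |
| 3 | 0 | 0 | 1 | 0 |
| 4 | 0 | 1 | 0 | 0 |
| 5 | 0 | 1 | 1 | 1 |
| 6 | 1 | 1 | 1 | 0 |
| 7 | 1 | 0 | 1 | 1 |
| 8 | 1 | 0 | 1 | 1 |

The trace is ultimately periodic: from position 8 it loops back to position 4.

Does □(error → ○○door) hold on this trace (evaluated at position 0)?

error → ○○door must hold at every position from 0 onward. It fails at position 2, so □(error → ○○door) is false.
Positions where error holds: 2, 5, 7, 8.
Check ○○door at each: 2→fails, 5→ok, 7→fails, 8→fails.

Violated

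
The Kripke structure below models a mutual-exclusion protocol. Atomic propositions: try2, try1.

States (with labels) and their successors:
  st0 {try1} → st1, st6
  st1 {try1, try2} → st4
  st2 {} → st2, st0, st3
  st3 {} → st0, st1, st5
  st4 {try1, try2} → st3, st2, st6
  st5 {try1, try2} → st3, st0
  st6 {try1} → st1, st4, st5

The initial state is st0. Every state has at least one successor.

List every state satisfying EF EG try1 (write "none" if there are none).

States satisfying EG try1: {st0, st1, st4, st5, st6}.
States satisfying EF EG try1: {st0, st1, st2, st3, st4, st5, st6}.

{st0, st1, st2, st3, st4, st5, st6}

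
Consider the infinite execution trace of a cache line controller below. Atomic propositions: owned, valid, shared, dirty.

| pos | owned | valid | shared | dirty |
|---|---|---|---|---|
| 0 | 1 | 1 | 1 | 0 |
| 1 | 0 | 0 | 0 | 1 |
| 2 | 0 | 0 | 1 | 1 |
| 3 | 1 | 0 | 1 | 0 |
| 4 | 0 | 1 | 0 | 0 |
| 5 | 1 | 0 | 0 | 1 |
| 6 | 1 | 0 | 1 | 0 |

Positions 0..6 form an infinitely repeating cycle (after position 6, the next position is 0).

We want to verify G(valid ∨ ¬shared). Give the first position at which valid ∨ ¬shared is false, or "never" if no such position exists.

2

Check valid ∨ ¬shared at each position in order: 0 ✓, 1 ✓.
At position 2 the labels are {dirty, shared}, so valid ∨ ¬shared is false there. This is the first violation.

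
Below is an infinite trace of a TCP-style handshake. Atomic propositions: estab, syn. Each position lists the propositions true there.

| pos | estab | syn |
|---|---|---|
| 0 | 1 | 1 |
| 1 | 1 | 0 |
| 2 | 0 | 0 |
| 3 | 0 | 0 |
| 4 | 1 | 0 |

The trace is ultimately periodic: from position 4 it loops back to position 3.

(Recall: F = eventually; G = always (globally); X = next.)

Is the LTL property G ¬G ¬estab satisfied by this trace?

Yes

¬G ¬estab holds at every position 0..4, and those are all positions ever visited, so G ¬G ¬estab holds.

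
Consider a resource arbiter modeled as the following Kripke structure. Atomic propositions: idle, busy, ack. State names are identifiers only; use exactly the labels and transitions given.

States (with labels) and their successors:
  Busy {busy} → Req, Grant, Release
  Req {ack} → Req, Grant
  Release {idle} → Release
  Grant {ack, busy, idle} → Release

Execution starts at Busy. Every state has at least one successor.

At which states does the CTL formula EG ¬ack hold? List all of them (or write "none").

{Busy, Release}

States satisfying ¬ack: {Busy, Release}.
States satisfying EG ¬ack: {Busy, Release}.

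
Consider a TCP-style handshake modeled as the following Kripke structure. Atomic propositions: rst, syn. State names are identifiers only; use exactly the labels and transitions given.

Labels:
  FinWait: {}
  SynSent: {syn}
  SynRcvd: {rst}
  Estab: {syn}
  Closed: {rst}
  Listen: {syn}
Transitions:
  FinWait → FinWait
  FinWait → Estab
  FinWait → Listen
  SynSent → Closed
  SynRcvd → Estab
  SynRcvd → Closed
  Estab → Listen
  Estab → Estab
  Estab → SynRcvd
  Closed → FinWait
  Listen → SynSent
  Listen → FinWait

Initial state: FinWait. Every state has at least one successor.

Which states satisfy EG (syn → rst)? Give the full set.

States satisfying syn → rst: {FinWait, SynRcvd, Closed}.
States satisfying EG (syn → rst): {FinWait, SynRcvd, Closed}.

{FinWait, SynRcvd, Closed}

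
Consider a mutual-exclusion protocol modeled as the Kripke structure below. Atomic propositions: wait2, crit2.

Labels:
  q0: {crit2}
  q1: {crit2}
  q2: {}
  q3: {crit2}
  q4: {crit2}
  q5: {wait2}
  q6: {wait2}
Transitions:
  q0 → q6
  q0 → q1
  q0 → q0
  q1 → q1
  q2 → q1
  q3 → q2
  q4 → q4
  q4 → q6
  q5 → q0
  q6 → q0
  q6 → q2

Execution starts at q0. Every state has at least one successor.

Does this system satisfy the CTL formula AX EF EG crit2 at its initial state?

Yes

States satisfying EF EG crit2: {q0, q1, q2, q3, q4, q5, q6}.
States satisfying AX EF EG crit2: {q0, q1, q2, q3, q4, q5, q6}.
q0 ∈ Sat(AX EF EG crit2).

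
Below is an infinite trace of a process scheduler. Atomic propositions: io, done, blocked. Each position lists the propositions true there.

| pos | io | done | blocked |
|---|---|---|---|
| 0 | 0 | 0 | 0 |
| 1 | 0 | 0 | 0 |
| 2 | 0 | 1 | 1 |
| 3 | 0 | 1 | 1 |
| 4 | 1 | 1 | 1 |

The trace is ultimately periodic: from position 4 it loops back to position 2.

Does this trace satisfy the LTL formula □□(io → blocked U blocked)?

□(io → blocked U blocked) holds at every position 0..4, and those are all positions ever visited, so □□(io → blocked U blocked) holds.

Yes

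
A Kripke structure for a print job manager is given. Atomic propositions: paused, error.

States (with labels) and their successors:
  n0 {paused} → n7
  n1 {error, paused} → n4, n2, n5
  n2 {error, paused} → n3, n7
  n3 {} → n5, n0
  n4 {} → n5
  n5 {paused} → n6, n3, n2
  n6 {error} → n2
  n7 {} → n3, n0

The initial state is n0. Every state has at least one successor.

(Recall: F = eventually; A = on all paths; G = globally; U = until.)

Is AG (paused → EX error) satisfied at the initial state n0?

States satisfying paused → EX error: {n1, n3, n4, n5, n6, n7}.
States satisfying AG (paused → EX error): ∅.
n0 is reachable from n0 and violates paused → EX error, so AG fails at n0.
n0 ∉ Sat(AG (paused → EX error)).

No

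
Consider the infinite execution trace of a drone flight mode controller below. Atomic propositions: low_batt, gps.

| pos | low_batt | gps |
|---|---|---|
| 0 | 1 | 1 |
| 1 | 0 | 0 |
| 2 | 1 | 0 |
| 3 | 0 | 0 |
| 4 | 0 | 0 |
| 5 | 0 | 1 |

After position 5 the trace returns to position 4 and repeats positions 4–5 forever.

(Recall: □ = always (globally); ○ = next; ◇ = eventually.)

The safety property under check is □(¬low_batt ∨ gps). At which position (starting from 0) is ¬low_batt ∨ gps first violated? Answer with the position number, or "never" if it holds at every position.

Check ¬low_batt ∨ gps at each position in order: 0 ✓, 1 ✓.
At position 2 the labels are {low_batt}, so ¬low_batt ∨ gps is false there. This is the first violation.

2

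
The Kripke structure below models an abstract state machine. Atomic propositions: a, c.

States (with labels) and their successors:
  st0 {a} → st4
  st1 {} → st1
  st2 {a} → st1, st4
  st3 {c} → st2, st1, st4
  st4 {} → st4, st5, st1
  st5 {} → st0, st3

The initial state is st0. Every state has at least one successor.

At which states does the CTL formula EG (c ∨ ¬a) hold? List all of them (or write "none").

{st1, st3, st4, st5}

States satisfying c ∨ ¬a: {st1, st3, st4, st5}.
States satisfying EG (c ∨ ¬a): {st1, st3, st4, st5}.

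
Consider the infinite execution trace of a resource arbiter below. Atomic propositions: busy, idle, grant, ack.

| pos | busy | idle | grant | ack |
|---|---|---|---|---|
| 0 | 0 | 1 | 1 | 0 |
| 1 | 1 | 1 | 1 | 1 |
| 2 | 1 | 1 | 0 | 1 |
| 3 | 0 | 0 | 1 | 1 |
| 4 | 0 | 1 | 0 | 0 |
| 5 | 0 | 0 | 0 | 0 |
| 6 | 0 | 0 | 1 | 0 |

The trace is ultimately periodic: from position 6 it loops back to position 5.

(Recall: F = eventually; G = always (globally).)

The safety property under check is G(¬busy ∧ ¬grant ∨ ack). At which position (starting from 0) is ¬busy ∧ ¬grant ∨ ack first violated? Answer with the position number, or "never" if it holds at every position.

At position 0 the labels are {grant, idle}, so ¬busy ∧ ¬grant ∨ ack is false there. This is the first violation.

0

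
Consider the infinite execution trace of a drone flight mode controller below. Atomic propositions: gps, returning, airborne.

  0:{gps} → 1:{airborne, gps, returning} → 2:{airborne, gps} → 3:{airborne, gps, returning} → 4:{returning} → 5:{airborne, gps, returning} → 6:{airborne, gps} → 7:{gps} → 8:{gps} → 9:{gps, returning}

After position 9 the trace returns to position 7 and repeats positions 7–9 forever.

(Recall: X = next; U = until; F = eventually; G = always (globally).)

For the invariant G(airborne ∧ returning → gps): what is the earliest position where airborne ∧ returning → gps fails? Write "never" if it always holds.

airborne ∧ returning → gps holds at every position 0..9, and those are all the positions the trace ever visits, so the invariant G(airborne ∧ returning → gps) is never violated.

never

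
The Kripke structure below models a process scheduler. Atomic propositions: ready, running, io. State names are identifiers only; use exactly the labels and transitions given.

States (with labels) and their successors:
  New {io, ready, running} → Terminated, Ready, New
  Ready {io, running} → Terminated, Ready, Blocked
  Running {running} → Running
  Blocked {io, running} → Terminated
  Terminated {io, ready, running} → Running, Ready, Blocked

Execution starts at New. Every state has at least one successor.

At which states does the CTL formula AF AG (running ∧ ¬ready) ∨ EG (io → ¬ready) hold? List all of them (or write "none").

States satisfying AG (running ∧ ¬ready): {Running}.
States satisfying AF AG (running ∧ ¬ready): {Running}.
States satisfying io → ¬ready: {Ready, Running, Blocked}.
States satisfying EG (io → ¬ready): {Ready, Running}.
States satisfying AF AG (running ∧ ¬ready) ∨ EG (io → ¬ready): {Ready, Running}.

{Ready, Running}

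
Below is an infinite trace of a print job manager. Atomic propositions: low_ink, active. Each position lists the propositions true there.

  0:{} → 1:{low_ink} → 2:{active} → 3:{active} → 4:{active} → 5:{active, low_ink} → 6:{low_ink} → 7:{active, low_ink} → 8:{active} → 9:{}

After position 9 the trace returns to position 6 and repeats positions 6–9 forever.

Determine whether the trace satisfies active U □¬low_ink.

No

Walking from position 0: at position 0, □¬low_ink has not yet held and active fails, so active U □¬low_ink is false.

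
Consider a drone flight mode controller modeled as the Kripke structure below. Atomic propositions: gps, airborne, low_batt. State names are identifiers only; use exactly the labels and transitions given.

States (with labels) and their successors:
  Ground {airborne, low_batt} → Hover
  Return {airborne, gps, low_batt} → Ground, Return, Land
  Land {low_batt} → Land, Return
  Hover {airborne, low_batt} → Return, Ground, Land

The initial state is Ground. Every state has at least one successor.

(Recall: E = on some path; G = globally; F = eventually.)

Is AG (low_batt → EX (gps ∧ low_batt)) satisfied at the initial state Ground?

Violated

States satisfying low_batt → EX (gps ∧ low_batt): {Return, Land, Hover}.
States satisfying AG (low_batt → EX (gps ∧ low_batt)): ∅.
Ground is reachable from Ground and violates low_batt → EX (gps ∧ low_batt), so AG fails at Ground.
Ground ∉ Sat(AG (low_batt → EX (gps ∧ low_batt))).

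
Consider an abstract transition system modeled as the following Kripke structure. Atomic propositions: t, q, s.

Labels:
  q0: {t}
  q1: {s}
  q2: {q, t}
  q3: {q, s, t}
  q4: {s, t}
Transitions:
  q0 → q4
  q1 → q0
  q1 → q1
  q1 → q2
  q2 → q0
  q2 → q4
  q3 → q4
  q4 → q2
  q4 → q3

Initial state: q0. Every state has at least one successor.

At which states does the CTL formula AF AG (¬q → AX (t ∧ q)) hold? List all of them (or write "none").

States satisfying AG (¬q → AX (t ∧ q)): ∅.
States satisfying AF AG (¬q → AX (t ∧ q)): ∅.

none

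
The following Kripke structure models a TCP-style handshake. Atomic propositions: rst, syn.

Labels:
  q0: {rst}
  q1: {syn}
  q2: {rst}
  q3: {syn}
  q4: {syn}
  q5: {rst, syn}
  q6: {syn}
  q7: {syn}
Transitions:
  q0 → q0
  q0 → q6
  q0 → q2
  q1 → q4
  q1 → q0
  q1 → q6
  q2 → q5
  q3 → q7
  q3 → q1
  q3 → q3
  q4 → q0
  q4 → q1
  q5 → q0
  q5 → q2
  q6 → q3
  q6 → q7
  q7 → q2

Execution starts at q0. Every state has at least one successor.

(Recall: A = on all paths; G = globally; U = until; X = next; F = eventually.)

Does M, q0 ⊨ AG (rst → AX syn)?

Violated

States satisfying rst → AX syn: {q1, q2, q3, q4, q6, q7}.
States satisfying AG (rst → AX syn): ∅.
q0 is reachable from q0 and violates rst → AX syn, so AG fails at q0.
q0 ∉ Sat(AG (rst → AX syn)).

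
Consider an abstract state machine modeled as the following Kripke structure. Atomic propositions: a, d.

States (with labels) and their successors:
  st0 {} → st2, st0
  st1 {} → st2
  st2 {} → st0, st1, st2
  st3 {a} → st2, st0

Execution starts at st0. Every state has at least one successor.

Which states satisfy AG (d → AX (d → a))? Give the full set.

{st0, st1, st2, st3}

States satisfying d → AX (d → a): {st0, st1, st2, st3}.
States satisfying AG (d → AX (d → a)): {st0, st1, st2, st3}.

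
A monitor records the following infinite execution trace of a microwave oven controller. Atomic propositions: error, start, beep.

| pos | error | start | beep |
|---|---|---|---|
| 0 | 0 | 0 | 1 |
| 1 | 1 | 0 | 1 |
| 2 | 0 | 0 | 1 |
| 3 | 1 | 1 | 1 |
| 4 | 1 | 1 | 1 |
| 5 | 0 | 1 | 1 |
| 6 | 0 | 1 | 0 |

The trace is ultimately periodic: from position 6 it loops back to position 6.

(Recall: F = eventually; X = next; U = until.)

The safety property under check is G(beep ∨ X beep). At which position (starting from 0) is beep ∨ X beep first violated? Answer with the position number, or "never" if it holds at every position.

Check beep ∨ X beep at each position in order: 0 ✓, 1 ✓, 2 ✓, 3 ✓, 4 ✓, 5 ✓.
At position 6 the labels are {start} and the next position 6 has {start}, so beep ∨ X beep is false there. This is the first violation.

6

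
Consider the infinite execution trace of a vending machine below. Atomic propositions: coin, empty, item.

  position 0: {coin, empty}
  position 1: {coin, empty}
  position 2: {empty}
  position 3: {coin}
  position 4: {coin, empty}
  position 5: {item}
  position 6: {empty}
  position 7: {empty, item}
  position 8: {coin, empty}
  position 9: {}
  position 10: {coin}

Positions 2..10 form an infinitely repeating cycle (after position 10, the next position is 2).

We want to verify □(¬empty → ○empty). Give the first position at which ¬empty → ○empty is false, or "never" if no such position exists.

9

Check ¬empty → ○empty at each position in order: 0 ✓, 1 ✓, 2 ✓, 3 ✓, 4 ✓, 5 ✓, 6 ✓, 7 ✓, 8 ✓.
At position 9 the labels are {} and the next position 10 has {coin}, so ¬empty → ○empty is false there. This is the first violation.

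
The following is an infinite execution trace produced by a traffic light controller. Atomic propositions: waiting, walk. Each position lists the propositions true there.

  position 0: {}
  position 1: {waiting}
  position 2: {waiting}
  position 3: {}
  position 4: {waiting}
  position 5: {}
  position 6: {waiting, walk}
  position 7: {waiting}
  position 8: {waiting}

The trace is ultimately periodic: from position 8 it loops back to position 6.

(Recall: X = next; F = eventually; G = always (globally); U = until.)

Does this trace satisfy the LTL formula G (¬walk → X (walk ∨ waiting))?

Violated

¬walk → X (walk ∨ waiting) must hold at every position from 0 onward. It fails at position 2, so G (¬walk → X (walk ∨ waiting)) is false.
Positions where ¬walk holds: 0, 1, 2, 3, 4, 5, 7, 8.
Check X (walk ∨ waiting) at each: 0→ok, 1→ok, 2→fails, 3→ok, 4→fails, 5→ok, 7→ok, 8→ok.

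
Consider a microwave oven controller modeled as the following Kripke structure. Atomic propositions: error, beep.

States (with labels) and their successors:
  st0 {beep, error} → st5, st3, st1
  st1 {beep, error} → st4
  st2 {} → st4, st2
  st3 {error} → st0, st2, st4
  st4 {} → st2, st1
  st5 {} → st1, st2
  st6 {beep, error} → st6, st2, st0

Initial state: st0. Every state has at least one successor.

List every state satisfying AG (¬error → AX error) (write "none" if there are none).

none

States satisfying ¬error → AX error: {st0, st1, st3, st6}.
States satisfying AG (¬error → AX error): ∅.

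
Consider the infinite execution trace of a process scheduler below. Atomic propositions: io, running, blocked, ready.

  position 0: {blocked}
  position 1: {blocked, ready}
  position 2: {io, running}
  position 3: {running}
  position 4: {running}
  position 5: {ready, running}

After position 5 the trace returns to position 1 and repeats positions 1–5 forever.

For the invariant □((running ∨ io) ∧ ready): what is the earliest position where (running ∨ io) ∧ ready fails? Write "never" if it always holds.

At position 0 the labels are {blocked}, so (running ∨ io) ∧ ready is false there. This is the first violation.

0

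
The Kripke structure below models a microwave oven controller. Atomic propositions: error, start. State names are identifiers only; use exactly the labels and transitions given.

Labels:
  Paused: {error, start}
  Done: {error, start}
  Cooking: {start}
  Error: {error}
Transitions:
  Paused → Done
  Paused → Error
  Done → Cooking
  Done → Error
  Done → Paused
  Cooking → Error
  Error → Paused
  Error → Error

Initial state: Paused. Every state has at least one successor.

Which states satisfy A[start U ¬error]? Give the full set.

{Cooking}

States satisfying start: {Paused, Done, Cooking}.
States satisfying ¬error: {Cooking}.
States satisfying A[start U ¬error]: {Cooking}.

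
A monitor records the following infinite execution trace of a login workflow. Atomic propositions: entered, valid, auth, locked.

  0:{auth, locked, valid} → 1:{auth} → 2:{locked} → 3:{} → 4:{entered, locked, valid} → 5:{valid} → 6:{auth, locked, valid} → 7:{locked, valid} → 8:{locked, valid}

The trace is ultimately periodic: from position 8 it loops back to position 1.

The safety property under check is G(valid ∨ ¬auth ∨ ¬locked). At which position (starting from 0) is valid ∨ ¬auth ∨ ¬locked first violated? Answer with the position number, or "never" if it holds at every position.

valid ∨ ¬auth ∨ ¬locked holds at every position 0..8, and those are all the positions the trace ever visits, so the invariant G(valid ∨ ¬auth ∨ ¬locked) is never violated.

never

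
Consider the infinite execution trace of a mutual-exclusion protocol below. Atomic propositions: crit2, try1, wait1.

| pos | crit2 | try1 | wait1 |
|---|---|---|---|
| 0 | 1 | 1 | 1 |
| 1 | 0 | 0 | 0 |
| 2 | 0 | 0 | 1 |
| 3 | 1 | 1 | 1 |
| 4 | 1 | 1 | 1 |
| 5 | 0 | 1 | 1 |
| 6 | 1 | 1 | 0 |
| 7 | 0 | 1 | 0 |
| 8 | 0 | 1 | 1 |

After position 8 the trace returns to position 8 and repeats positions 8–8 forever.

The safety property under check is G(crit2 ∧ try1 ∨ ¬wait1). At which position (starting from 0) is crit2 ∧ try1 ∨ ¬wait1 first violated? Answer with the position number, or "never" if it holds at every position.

2

Check crit2 ∧ try1 ∨ ¬wait1 at each position in order: 0 ✓, 1 ✓.
At position 2 the labels are {wait1}, so crit2 ∧ try1 ∨ ¬wait1 is false there. This is the first violation.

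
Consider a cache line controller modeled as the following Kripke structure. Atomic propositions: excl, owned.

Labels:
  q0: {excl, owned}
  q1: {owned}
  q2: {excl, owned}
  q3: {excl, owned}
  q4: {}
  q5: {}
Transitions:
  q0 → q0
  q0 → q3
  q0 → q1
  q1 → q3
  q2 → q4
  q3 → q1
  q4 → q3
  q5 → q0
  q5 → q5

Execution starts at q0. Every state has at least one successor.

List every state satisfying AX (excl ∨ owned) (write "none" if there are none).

{q0, q1, q3, q4}

States satisfying excl ∨ owned: {q0, q1, q2, q3}.
States satisfying AX (excl ∨ owned): {q0, q1, q3, q4}.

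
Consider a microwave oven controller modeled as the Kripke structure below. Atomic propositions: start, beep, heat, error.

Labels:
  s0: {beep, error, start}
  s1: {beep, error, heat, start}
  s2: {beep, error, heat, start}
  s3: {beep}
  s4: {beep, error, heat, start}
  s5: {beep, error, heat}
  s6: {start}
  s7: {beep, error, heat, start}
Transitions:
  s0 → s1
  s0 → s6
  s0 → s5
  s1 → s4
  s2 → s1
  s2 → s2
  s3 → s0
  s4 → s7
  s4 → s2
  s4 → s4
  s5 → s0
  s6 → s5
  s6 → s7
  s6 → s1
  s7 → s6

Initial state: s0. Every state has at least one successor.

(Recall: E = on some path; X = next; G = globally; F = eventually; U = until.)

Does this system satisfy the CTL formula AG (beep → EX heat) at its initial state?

Does not hold

States satisfying beep → EX heat: {s0, s1, s2, s4, s6}.
States satisfying AG (beep → EX heat): ∅.
s5 is reachable from s0 and violates beep → EX heat, so AG fails at s0.
s0 ∉ Sat(AG (beep → EX heat)).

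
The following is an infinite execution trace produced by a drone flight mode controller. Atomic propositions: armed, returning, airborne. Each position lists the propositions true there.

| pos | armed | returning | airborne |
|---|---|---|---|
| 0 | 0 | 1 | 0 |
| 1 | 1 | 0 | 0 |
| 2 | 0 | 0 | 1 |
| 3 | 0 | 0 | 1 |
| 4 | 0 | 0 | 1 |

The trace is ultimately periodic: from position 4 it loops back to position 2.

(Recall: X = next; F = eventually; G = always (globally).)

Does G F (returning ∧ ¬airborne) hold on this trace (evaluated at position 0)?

F (returning ∧ ¬airborne) must hold at every position from 0 onward. It fails at position 1, so G F (returning ∧ ¬airborne) is false.

No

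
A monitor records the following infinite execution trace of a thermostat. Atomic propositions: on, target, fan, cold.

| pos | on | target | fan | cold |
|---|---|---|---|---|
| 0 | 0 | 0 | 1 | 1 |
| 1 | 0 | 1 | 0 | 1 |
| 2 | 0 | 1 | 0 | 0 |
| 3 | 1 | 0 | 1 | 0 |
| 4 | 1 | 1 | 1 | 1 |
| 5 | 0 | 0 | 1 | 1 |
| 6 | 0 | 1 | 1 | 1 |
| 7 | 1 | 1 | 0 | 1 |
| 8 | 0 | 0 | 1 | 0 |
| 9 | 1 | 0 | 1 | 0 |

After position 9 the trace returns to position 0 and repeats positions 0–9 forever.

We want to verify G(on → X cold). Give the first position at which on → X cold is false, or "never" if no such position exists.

Check on → X cold at each position in order: 0 ✓, 1 ✓, 2 ✓, 3 ✓, 4 ✓, 5 ✓, 6 ✓.
At position 7 the labels are {cold, on, target} and the next position 8 has {fan}, so on → X cold is false there. This is the first violation.

7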